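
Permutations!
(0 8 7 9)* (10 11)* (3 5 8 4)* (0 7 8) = [4, 1, 2, 5, 3, 0, 6, 9, 8, 7, 11, 10] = (0 4 3 5)(7 9)(10 11)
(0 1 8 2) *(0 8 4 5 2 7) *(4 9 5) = (0 1 9 5 2 8 7) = [1, 9, 8, 3, 4, 2, 6, 0, 7, 5]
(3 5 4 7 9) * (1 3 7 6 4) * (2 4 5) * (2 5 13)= (1 3 5)(2 4 6 13)(7 9)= [0, 3, 4, 5, 6, 1, 13, 9, 8, 7, 10, 11, 12, 2]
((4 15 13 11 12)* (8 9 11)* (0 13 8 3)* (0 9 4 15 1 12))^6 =(0 13 3 9 11)(1 12 15 8 4)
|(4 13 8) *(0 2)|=|(0 2)(4 13 8)|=6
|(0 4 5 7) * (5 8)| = |(0 4 8 5 7)| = 5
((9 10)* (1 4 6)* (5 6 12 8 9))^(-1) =((1 4 12 8 9 10 5 6))^(-1) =(1 6 5 10 9 8 12 4)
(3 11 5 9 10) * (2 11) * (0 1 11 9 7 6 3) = (0 1 11 5 7 6 3 2 9 10) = [1, 11, 9, 2, 4, 7, 3, 6, 8, 10, 0, 5]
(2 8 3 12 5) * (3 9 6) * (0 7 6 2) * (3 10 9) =(0 7 6 10 9 2 8 3 12 5) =[7, 1, 8, 12, 4, 0, 10, 6, 3, 2, 9, 11, 5]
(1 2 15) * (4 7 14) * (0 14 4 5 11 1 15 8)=[14, 2, 8, 3, 7, 11, 6, 4, 0, 9, 10, 1, 12, 13, 5, 15]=(15)(0 14 5 11 1 2 8)(4 7)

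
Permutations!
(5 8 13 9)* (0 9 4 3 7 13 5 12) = [9, 1, 2, 7, 3, 8, 6, 13, 5, 12, 10, 11, 0, 4] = (0 9 12)(3 7 13 4)(5 8)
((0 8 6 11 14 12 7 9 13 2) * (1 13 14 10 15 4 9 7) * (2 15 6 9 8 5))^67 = (0 5 2)(1 4 14 13 8 12 15 9)(6 11 10)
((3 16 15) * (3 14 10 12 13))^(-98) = ((3 16 15 14 10 12 13))^(-98) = (16)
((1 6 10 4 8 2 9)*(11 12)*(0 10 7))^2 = ((0 10 4 8 2 9 1 6 7)(11 12))^2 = (12)(0 4 2 1 7 10 8 9 6)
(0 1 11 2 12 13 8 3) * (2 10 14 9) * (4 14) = (0 1 11 10 4 14 9 2 12 13 8 3) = [1, 11, 12, 0, 14, 5, 6, 7, 3, 2, 4, 10, 13, 8, 9]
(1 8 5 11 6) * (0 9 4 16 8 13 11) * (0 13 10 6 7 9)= (1 10 6)(4 16 8 5 13 11 7 9)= [0, 10, 2, 3, 16, 13, 1, 9, 5, 4, 6, 7, 12, 11, 14, 15, 8]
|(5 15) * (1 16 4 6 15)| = 6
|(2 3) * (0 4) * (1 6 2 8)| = 10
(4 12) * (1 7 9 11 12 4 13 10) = (1 7 9 11 12 13 10) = [0, 7, 2, 3, 4, 5, 6, 9, 8, 11, 1, 12, 13, 10]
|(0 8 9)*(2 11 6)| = |(0 8 9)(2 11 6)| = 3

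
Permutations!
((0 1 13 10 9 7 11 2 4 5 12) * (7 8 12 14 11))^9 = ((0 1 13 10 9 8 12)(2 4 5 14 11))^9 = (0 13 9 12 1 10 8)(2 11 14 5 4)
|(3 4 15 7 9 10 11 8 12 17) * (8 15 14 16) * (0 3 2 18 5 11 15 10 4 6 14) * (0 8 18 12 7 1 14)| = 24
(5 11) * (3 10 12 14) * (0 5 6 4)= (0 5 11 6 4)(3 10 12 14)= [5, 1, 2, 10, 0, 11, 4, 7, 8, 9, 12, 6, 14, 13, 3]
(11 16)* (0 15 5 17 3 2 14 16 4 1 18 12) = (0 15 5 17 3 2 14 16 11 4 1 18 12) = [15, 18, 14, 2, 1, 17, 6, 7, 8, 9, 10, 4, 0, 13, 16, 5, 11, 3, 12]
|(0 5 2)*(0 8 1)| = |(0 5 2 8 1)| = 5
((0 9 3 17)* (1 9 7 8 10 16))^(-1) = (0 17 3 9 1 16 10 8 7)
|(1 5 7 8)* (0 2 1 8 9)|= |(0 2 1 5 7 9)|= 6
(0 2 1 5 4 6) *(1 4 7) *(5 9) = (0 2 4 6)(1 9 5 7) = [2, 9, 4, 3, 6, 7, 0, 1, 8, 5]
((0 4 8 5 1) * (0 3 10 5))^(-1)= ((0 4 8)(1 3 10 5))^(-1)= (0 8 4)(1 5 10 3)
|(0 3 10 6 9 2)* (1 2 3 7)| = |(0 7 1 2)(3 10 6 9)| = 4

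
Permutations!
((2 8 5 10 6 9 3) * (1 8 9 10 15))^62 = ((1 8 5 15)(2 9 3)(6 10))^62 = (1 5)(2 3 9)(8 15)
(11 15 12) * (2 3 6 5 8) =(2 3 6 5 8)(11 15 12) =[0, 1, 3, 6, 4, 8, 5, 7, 2, 9, 10, 15, 11, 13, 14, 12]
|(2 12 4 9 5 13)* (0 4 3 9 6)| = |(0 4 6)(2 12 3 9 5 13)| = 6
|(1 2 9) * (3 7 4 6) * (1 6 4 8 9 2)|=|(3 7 8 9 6)|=5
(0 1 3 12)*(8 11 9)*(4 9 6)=[1, 3, 2, 12, 9, 5, 4, 7, 11, 8, 10, 6, 0]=(0 1 3 12)(4 9 8 11 6)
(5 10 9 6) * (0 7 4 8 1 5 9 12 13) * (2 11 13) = [7, 5, 11, 3, 8, 10, 9, 4, 1, 6, 12, 13, 2, 0] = (0 7 4 8 1 5 10 12 2 11 13)(6 9)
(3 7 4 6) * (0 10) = (0 10)(3 7 4 6) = [10, 1, 2, 7, 6, 5, 3, 4, 8, 9, 0]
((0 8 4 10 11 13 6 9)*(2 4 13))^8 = ((0 8 13 6 9)(2 4 10 11))^8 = (0 6 8 9 13)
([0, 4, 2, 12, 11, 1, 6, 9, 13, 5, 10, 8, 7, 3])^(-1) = [0, 5, 2, 13, 1, 9, 6, 12, 11, 7, 10, 4, 3, 8]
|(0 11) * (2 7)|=2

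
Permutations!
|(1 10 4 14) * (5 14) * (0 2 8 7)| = 20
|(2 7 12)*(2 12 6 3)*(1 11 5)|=12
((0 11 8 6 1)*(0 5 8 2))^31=(0 11 2)(1 6 8 5)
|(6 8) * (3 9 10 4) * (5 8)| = 12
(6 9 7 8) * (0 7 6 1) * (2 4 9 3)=(0 7 8 1)(2 4 9 6 3)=[7, 0, 4, 2, 9, 5, 3, 8, 1, 6]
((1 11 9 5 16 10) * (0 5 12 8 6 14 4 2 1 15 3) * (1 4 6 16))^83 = (0 8 5 16 1 10 11 15 9 3 12)(2 4)(6 14)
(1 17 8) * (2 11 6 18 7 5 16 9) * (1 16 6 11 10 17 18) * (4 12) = (1 18 7 5 6)(2 10 17 8 16 9)(4 12) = [0, 18, 10, 3, 12, 6, 1, 5, 16, 2, 17, 11, 4, 13, 14, 15, 9, 8, 7]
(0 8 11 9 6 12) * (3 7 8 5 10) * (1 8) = (0 5 10 3 7 1 8 11 9 6 12) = [5, 8, 2, 7, 4, 10, 12, 1, 11, 6, 3, 9, 0]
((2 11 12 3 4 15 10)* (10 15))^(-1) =(15)(2 10 4 3 12 11)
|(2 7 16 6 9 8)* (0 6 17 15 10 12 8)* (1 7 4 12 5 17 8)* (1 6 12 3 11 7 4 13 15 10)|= 60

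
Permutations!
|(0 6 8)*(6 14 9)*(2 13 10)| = |(0 14 9 6 8)(2 13 10)| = 15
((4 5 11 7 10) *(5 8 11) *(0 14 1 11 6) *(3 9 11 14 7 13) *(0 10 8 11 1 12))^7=((0 7 8 6 10 4 11 13 3 9 1 14 12))^7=(0 13 7 3 8 9 6 1 10 14 4 12 11)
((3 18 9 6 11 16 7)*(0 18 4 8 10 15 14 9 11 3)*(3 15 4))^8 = (0 16 18 7 11)(4 10 8)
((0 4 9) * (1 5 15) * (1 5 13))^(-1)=((0 4 9)(1 13)(5 15))^(-1)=(0 9 4)(1 13)(5 15)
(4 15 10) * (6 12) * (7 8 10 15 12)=[0, 1, 2, 3, 12, 5, 7, 8, 10, 9, 4, 11, 6, 13, 14, 15]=(15)(4 12 6 7 8 10)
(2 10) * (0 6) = (0 6)(2 10) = [6, 1, 10, 3, 4, 5, 0, 7, 8, 9, 2]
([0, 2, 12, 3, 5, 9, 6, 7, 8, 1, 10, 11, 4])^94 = [0, 5, 9, 3, 2, 12, 6, 7, 8, 4, 10, 11, 1]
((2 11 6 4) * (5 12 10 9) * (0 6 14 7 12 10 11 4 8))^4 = ((0 6 8)(2 4)(5 10 9)(7 12 11 14))^4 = (14)(0 6 8)(5 10 9)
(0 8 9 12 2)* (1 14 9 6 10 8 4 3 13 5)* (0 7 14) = (0 4 3 13 5 1)(2 7 14 9 12)(6 10 8) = [4, 0, 7, 13, 3, 1, 10, 14, 6, 12, 8, 11, 2, 5, 9]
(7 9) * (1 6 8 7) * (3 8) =(1 6 3 8 7 9) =[0, 6, 2, 8, 4, 5, 3, 9, 7, 1]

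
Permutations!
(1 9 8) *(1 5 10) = (1 9 8 5 10) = [0, 9, 2, 3, 4, 10, 6, 7, 5, 8, 1]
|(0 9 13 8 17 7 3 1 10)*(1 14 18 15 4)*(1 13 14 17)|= |(0 9 14 18 15 4 13 8 1 10)(3 17 7)|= 30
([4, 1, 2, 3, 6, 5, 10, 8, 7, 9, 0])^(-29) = (0 10 6 4)(7 8)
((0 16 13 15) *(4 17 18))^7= (0 15 13 16)(4 17 18)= ((0 16 13 15)(4 17 18))^7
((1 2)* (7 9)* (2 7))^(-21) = (1 2 9 7)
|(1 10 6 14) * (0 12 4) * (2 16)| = 12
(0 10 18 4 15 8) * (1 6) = (0 10 18 4 15 8)(1 6) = [10, 6, 2, 3, 15, 5, 1, 7, 0, 9, 18, 11, 12, 13, 14, 8, 16, 17, 4]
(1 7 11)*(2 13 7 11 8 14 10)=(1 11)(2 13 7 8 14 10)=[0, 11, 13, 3, 4, 5, 6, 8, 14, 9, 2, 1, 12, 7, 10]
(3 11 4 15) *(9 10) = (3 11 4 15)(9 10) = [0, 1, 2, 11, 15, 5, 6, 7, 8, 10, 9, 4, 12, 13, 14, 3]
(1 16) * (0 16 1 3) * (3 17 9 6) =[16, 1, 2, 0, 4, 5, 3, 7, 8, 6, 10, 11, 12, 13, 14, 15, 17, 9] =(0 16 17 9 6 3)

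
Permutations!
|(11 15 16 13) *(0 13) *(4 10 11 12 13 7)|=|(0 7 4 10 11 15 16)(12 13)|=14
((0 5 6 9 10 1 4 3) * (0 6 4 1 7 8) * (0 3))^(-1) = ((0 5 4)(3 6 9 10 7 8))^(-1) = (0 4 5)(3 8 7 10 9 6)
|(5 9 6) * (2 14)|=|(2 14)(5 9 6)|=6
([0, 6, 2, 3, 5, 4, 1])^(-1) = (1 6)(4 5)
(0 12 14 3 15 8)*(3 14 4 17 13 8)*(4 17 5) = (0 12 17 13 8)(3 15)(4 5) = [12, 1, 2, 15, 5, 4, 6, 7, 0, 9, 10, 11, 17, 8, 14, 3, 16, 13]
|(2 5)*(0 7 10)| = 6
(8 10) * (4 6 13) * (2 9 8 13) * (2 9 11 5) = (2 11 5)(4 6 9 8 10 13) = [0, 1, 11, 3, 6, 2, 9, 7, 10, 8, 13, 5, 12, 4]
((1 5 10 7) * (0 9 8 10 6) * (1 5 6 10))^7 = (0 8 6 9 1)(5 10 7)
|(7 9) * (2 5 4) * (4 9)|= 5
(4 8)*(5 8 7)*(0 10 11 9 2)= (0 10 11 9 2)(4 7 5 8)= [10, 1, 0, 3, 7, 8, 6, 5, 4, 2, 11, 9]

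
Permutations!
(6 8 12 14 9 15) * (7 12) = (6 8 7 12 14 9 15) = [0, 1, 2, 3, 4, 5, 8, 12, 7, 15, 10, 11, 14, 13, 9, 6]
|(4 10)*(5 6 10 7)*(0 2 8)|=15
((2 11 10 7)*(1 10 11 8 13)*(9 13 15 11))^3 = ((1 10 7 2 8 15 11 9 13))^3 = (1 2 11)(7 15 13)(8 9 10)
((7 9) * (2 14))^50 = ((2 14)(7 9))^50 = (14)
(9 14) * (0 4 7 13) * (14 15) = (0 4 7 13)(9 15 14) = [4, 1, 2, 3, 7, 5, 6, 13, 8, 15, 10, 11, 12, 0, 9, 14]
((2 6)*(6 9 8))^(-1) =((2 9 8 6))^(-1) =(2 6 8 9)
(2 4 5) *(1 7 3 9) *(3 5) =(1 7 5 2 4 3 9) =[0, 7, 4, 9, 3, 2, 6, 5, 8, 1]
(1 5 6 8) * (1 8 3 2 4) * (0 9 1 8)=(0 9 1 5 6 3 2 4 8)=[9, 5, 4, 2, 8, 6, 3, 7, 0, 1]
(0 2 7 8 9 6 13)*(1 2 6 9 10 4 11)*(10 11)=[6, 2, 7, 3, 10, 5, 13, 8, 11, 9, 4, 1, 12, 0]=(0 6 13)(1 2 7 8 11)(4 10)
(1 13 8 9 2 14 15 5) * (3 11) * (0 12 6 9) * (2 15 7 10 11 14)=(0 12 6 9 15 5 1 13 8)(3 14 7 10 11)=[12, 13, 2, 14, 4, 1, 9, 10, 0, 15, 11, 3, 6, 8, 7, 5]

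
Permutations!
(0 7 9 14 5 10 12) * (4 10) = (0 7 9 14 5 4 10 12) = [7, 1, 2, 3, 10, 4, 6, 9, 8, 14, 12, 11, 0, 13, 5]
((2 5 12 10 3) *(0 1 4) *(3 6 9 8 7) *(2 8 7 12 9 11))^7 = (0 1 4)(2 10 3 5 6 8 9 11 12 7)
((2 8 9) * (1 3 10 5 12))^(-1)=(1 12 5 10 3)(2 9 8)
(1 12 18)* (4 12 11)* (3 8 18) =(1 11 4 12 3 8 18) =[0, 11, 2, 8, 12, 5, 6, 7, 18, 9, 10, 4, 3, 13, 14, 15, 16, 17, 1]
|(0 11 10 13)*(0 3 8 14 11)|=6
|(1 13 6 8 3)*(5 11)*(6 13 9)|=10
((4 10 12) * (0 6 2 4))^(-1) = ((0 6 2 4 10 12))^(-1) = (0 12 10 4 2 6)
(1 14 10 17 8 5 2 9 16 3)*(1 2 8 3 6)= (1 14 10 17 3 2 9 16 6)(5 8)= [0, 14, 9, 2, 4, 8, 1, 7, 5, 16, 17, 11, 12, 13, 10, 15, 6, 3]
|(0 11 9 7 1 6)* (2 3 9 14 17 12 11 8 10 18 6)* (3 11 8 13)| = |(0 13 3 9 7 1 2 11 14 17 12 8 10 18 6)| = 15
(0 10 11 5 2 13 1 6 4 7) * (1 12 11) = [10, 6, 13, 3, 7, 2, 4, 0, 8, 9, 1, 5, 11, 12] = (0 10 1 6 4 7)(2 13 12 11 5)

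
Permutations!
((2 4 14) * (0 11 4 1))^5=((0 11 4 14 2 1))^5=(0 1 2 14 4 11)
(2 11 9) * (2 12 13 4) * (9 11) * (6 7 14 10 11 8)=(2 9 12 13 4)(6 7 14 10 11 8)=[0, 1, 9, 3, 2, 5, 7, 14, 6, 12, 11, 8, 13, 4, 10]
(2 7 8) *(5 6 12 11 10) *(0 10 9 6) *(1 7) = (0 10 5)(1 7 8 2)(6 12 11 9) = [10, 7, 1, 3, 4, 0, 12, 8, 2, 6, 5, 9, 11]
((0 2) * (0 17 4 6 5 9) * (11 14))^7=(17)(11 14)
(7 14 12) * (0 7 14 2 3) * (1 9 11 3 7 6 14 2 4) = (0 6 14 12 2 7 4 1 9 11 3) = [6, 9, 7, 0, 1, 5, 14, 4, 8, 11, 10, 3, 2, 13, 12]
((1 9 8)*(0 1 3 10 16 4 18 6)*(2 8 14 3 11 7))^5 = (0 10)(1 16)(2 8 11 7)(3 6)(4 9)(14 18)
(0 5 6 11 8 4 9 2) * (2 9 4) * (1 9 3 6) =(0 5 1 9 3 6 11 8 2) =[5, 9, 0, 6, 4, 1, 11, 7, 2, 3, 10, 8]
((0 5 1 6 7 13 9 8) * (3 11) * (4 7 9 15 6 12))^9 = (0 9 15 7 12 5 8 6 13 4 1)(3 11)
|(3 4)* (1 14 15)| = 6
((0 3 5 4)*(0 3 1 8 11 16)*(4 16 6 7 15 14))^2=(0 8 6 15 4 5)(1 11 7 14 3 16)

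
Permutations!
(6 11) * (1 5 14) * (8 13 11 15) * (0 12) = (0 12)(1 5 14)(6 15 8 13 11) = [12, 5, 2, 3, 4, 14, 15, 7, 13, 9, 10, 6, 0, 11, 1, 8]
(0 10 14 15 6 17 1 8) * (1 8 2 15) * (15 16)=(0 10 14 1 2 16 15 6 17 8)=[10, 2, 16, 3, 4, 5, 17, 7, 0, 9, 14, 11, 12, 13, 1, 6, 15, 8]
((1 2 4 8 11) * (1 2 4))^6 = (1 4 8 11 2) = ((1 4 8 11 2))^6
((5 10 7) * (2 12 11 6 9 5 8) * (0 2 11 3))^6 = (0 12)(2 3)(5 9 6 11 8 7 10)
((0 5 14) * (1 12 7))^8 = (0 14 5)(1 7 12) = ((0 5 14)(1 12 7))^8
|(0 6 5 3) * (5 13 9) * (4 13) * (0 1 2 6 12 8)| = 24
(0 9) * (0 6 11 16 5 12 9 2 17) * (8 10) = (0 2 17)(5 12 9 6 11 16)(8 10) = [2, 1, 17, 3, 4, 12, 11, 7, 10, 6, 8, 16, 9, 13, 14, 15, 5, 0]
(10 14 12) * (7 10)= [0, 1, 2, 3, 4, 5, 6, 10, 8, 9, 14, 11, 7, 13, 12]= (7 10 14 12)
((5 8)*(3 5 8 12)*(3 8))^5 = (3 5 12 8)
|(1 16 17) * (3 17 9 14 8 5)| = 8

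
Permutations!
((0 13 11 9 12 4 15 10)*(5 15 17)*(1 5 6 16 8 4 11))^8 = (0 1 15)(4 16 17 8 6)(5 10 13)(9 11 12) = ((0 13 1 5 15 10)(4 17 6 16 8)(9 12 11))^8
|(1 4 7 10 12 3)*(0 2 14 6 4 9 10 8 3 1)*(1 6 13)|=13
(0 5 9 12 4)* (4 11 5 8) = (0 8 4)(5 9 12 11) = [8, 1, 2, 3, 0, 9, 6, 7, 4, 12, 10, 5, 11]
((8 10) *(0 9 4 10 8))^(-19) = ((0 9 4 10))^(-19) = (0 9 4 10)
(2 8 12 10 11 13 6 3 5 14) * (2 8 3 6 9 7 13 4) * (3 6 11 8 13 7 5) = [0, 1, 6, 3, 2, 14, 11, 7, 12, 5, 8, 4, 10, 9, 13] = (2 6 11 4)(5 14 13 9)(8 12 10)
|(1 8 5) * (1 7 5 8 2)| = 2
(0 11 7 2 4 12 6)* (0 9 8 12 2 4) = (0 11 7 4 2)(6 9 8 12) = [11, 1, 0, 3, 2, 5, 9, 4, 12, 8, 10, 7, 6]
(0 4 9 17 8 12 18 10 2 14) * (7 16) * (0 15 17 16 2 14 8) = (0 4 9 16 7 2 8 12 18 10 14 15 17) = [4, 1, 8, 3, 9, 5, 6, 2, 12, 16, 14, 11, 18, 13, 15, 17, 7, 0, 10]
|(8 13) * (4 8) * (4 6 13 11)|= |(4 8 11)(6 13)|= 6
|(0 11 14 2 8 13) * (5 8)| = 7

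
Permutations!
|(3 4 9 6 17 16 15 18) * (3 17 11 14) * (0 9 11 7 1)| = |(0 9 6 7 1)(3 4 11 14)(15 18 17 16)| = 20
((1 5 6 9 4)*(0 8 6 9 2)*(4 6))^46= ((0 8 4 1 5 9 6 2))^46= (0 6 5 4)(1 8 2 9)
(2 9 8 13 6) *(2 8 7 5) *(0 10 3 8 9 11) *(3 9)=[10, 1, 11, 8, 4, 2, 3, 5, 13, 7, 9, 0, 12, 6]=(0 10 9 7 5 2 11)(3 8 13 6)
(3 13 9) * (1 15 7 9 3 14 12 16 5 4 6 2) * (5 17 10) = [0, 15, 1, 13, 6, 4, 2, 9, 8, 14, 5, 11, 16, 3, 12, 7, 17, 10] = (1 15 7 9 14 12 16 17 10 5 4 6 2)(3 13)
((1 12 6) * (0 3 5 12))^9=(0 12)(1 5)(3 6)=((0 3 5 12 6 1))^9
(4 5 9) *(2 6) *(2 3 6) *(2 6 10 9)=(2 6 3 10 9 4 5)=[0, 1, 6, 10, 5, 2, 3, 7, 8, 4, 9]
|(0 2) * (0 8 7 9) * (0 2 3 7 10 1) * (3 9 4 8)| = |(0 9 2 3 7 4 8 10 1)| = 9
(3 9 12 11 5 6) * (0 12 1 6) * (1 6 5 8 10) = (0 12 11 8 10 1 5)(3 9 6) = [12, 5, 2, 9, 4, 0, 3, 7, 10, 6, 1, 8, 11]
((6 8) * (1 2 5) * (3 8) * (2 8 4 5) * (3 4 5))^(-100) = ((1 8 6 4 3 5))^(-100) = (1 6 3)(4 5 8)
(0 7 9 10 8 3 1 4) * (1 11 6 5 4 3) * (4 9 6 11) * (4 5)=[7, 3, 2, 5, 0, 9, 4, 6, 1, 10, 8, 11]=(11)(0 7 6 4)(1 3 5 9 10 8)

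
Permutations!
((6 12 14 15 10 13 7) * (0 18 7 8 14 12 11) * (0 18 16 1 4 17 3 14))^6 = (0 14 16 15 1 10 4 13 17 8 3)(6 18)(7 11)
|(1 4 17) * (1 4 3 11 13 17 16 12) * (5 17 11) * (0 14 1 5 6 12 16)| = |(0 14 1 3 6 12 5 17 4)(11 13)| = 18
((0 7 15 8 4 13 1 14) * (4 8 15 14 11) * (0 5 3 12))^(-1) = ((15)(0 7 14 5 3 12)(1 11 4 13))^(-1) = (15)(0 12 3 5 14 7)(1 13 4 11)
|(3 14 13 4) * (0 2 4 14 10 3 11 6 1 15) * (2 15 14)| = |(0 15)(1 14 13 2 4 11 6)(3 10)| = 14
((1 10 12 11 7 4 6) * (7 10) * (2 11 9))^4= ((1 7 4 6)(2 11 10 12 9))^4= (2 9 12 10 11)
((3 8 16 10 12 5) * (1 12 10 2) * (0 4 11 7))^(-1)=((0 4 11 7)(1 12 5 3 8 16 2))^(-1)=(0 7 11 4)(1 2 16 8 3 5 12)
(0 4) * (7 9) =(0 4)(7 9) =[4, 1, 2, 3, 0, 5, 6, 9, 8, 7]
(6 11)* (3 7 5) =[0, 1, 2, 7, 4, 3, 11, 5, 8, 9, 10, 6] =(3 7 5)(6 11)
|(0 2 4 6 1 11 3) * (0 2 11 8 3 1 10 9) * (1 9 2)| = |(0 11 9)(1 8 3)(2 4 6 10)| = 12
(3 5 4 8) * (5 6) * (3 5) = [0, 1, 2, 6, 8, 4, 3, 7, 5] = (3 6)(4 8 5)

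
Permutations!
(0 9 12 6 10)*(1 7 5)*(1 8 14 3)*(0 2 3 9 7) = (0 7 5 8 14 9 12 6 10 2 3 1) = [7, 0, 3, 1, 4, 8, 10, 5, 14, 12, 2, 11, 6, 13, 9]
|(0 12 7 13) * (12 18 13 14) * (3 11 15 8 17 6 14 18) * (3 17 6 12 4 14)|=30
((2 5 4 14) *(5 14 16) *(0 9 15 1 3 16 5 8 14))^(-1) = (0 2 14 8 16 3 1 15 9)(4 5) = ((0 9 15 1 3 16 8 14 2)(4 5))^(-1)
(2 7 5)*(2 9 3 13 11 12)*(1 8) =(1 8)(2 7 5 9 3 13 11 12) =[0, 8, 7, 13, 4, 9, 6, 5, 1, 3, 10, 12, 2, 11]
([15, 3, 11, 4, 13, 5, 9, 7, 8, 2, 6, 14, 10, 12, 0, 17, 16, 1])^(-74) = [9, 14, 12, 0, 15, 5, 4, 7, 8, 13, 3, 10, 1, 17, 6, 2, 16, 11]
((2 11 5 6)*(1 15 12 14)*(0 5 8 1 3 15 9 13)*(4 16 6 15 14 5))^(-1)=(0 13 9 1 8 11 2 6 16 4)(3 14)(5 12 15)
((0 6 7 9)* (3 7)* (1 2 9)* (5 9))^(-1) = ((0 6 3 7 1 2 5 9))^(-1) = (0 9 5 2 1 7 3 6)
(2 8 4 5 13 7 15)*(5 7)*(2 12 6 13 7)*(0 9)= [9, 1, 8, 3, 2, 7, 13, 15, 4, 0, 10, 11, 6, 5, 14, 12]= (0 9)(2 8 4)(5 7 15 12 6 13)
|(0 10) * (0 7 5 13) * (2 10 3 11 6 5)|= |(0 3 11 6 5 13)(2 10 7)|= 6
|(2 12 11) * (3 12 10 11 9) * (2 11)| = |(2 10)(3 12 9)| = 6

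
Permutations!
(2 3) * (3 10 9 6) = (2 10 9 6 3) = [0, 1, 10, 2, 4, 5, 3, 7, 8, 6, 9]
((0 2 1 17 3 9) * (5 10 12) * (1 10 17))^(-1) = ((0 2 10 12 5 17 3 9))^(-1) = (0 9 3 17 5 12 10 2)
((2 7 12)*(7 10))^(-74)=(2 7)(10 12)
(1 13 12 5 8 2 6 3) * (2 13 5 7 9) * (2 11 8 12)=(1 5 12 7 9 11 8 13 2 6 3)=[0, 5, 6, 1, 4, 12, 3, 9, 13, 11, 10, 8, 7, 2]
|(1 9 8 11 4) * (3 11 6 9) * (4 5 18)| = 6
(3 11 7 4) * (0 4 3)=[4, 1, 2, 11, 0, 5, 6, 3, 8, 9, 10, 7]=(0 4)(3 11 7)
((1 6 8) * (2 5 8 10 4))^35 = (10)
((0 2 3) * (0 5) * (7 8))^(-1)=(0 5 3 2)(7 8)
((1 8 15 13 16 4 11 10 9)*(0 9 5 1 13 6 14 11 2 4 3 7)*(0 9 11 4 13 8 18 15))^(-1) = ((0 11 10 5 1 18 15 6 14 4 2 13 16 3 7 9 8))^(-1) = (0 8 9 7 3 16 13 2 4 14 6 15 18 1 5 10 11)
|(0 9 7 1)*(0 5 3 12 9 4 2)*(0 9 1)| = |(0 4 2 9 7)(1 5 3 12)| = 20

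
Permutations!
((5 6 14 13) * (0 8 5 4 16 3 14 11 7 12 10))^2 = ((0 8 5 6 11 7 12 10)(3 14 13 4 16))^2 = (0 5 11 12)(3 13 16 14 4)(6 7 10 8)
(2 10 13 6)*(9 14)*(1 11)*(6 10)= [0, 11, 6, 3, 4, 5, 2, 7, 8, 14, 13, 1, 12, 10, 9]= (1 11)(2 6)(9 14)(10 13)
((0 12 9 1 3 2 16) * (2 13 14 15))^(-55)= (0 13)(1 2)(3 16)(9 15)(12 14)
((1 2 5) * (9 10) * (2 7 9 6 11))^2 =(1 9 6 2)(5 7 10 11)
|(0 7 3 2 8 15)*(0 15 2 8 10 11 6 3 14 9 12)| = 30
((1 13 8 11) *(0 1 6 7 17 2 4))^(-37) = ((0 1 13 8 11 6 7 17 2 4))^(-37) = (0 8 7 4 13 6 2 1 11 17)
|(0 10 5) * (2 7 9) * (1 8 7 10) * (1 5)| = |(0 5)(1 8 7 9 2 10)| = 6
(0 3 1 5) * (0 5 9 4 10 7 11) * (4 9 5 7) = (0 3 1 5 7 11)(4 10) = [3, 5, 2, 1, 10, 7, 6, 11, 8, 9, 4, 0]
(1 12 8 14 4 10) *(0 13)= [13, 12, 2, 3, 10, 5, 6, 7, 14, 9, 1, 11, 8, 0, 4]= (0 13)(1 12 8 14 4 10)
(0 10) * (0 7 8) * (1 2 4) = (0 10 7 8)(1 2 4) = [10, 2, 4, 3, 1, 5, 6, 8, 0, 9, 7]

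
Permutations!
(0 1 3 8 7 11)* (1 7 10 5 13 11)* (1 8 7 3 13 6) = (0 3 7 8 10 5 6 1 13 11) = [3, 13, 2, 7, 4, 6, 1, 8, 10, 9, 5, 0, 12, 11]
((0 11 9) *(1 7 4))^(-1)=(0 9 11)(1 4 7)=((0 11 9)(1 7 4))^(-1)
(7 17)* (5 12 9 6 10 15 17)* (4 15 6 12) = (4 15 17 7 5)(6 10)(9 12) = [0, 1, 2, 3, 15, 4, 10, 5, 8, 12, 6, 11, 9, 13, 14, 17, 16, 7]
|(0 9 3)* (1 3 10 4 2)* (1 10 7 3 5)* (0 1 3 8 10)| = |(0 9 7 8 10 4 2)(1 5 3)| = 21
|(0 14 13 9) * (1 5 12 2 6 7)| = 12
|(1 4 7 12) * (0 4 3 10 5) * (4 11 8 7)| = |(0 11 8 7 12 1 3 10 5)| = 9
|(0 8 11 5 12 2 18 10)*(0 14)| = 9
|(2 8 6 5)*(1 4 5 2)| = 3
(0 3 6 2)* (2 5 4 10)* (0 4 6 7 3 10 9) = (0 10 2 4 9)(3 7)(5 6) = [10, 1, 4, 7, 9, 6, 5, 3, 8, 0, 2]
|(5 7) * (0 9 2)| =6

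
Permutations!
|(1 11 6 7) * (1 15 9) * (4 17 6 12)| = 9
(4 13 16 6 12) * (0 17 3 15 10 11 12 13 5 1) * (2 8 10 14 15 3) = [17, 0, 8, 3, 5, 1, 13, 7, 10, 9, 11, 12, 4, 16, 15, 14, 6, 2] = (0 17 2 8 10 11 12 4 5 1)(6 13 16)(14 15)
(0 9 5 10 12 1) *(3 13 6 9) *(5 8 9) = (0 3 13 6 5 10 12 1)(8 9) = [3, 0, 2, 13, 4, 10, 5, 7, 9, 8, 12, 11, 1, 6]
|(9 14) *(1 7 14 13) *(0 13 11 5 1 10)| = 6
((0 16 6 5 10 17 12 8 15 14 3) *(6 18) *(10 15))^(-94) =((0 16 18 6 5 15 14 3)(8 10 17 12))^(-94) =(0 18 5 14)(3 16 6 15)(8 17)(10 12)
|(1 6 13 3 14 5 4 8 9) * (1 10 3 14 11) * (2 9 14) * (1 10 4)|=9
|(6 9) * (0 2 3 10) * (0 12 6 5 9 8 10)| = |(0 2 3)(5 9)(6 8 10 12)| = 12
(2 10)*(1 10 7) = (1 10 2 7) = [0, 10, 7, 3, 4, 5, 6, 1, 8, 9, 2]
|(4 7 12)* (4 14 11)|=5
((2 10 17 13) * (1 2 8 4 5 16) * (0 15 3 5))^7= ((0 15 3 5 16 1 2 10 17 13 8 4))^7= (0 10 3 13 16 4 2 15 17 5 8 1)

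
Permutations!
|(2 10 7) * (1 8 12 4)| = 12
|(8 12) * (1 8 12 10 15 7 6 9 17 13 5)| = 10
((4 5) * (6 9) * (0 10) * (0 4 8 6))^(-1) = ((0 10 4 5 8 6 9))^(-1) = (0 9 6 8 5 4 10)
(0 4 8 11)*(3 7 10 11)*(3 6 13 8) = [4, 1, 2, 7, 3, 5, 13, 10, 6, 9, 11, 0, 12, 8] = (0 4 3 7 10 11)(6 13 8)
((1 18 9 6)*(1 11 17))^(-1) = ((1 18 9 6 11 17))^(-1) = (1 17 11 6 9 18)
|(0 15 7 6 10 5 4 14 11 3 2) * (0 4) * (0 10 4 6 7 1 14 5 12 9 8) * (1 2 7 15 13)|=|(0 13 1 14 11 3 7 15 2 6 4 5 10 12 9 8)|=16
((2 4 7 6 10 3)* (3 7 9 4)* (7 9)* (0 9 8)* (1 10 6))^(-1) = ((0 9 4 7 1 10 8)(2 3))^(-1) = (0 8 10 1 7 4 9)(2 3)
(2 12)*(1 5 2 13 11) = (1 5 2 12 13 11) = [0, 5, 12, 3, 4, 2, 6, 7, 8, 9, 10, 1, 13, 11]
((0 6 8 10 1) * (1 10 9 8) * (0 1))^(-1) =((10)(0 6)(8 9))^(-1) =(10)(0 6)(8 9)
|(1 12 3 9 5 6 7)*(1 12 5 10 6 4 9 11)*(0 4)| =11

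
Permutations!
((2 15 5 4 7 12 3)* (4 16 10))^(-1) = (2 3 12 7 4 10 16 5 15)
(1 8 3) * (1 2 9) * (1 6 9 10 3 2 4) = (1 8 2 10 3 4)(6 9) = [0, 8, 10, 4, 1, 5, 9, 7, 2, 6, 3]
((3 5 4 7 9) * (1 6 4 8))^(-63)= (1 6 4 7 9 3 5 8)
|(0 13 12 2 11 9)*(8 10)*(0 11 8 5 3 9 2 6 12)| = 14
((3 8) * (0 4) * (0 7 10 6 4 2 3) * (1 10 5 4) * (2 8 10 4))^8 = (10)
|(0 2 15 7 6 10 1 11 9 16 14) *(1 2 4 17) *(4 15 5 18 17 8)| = |(0 15 7 6 10 2 5 18 17 1 11 9 16 14)(4 8)| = 14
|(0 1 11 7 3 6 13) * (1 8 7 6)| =|(0 8 7 3 1 11 6 13)| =8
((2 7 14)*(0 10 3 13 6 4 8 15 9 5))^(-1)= (0 5 9 15 8 4 6 13 3 10)(2 14 7)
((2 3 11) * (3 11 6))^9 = ((2 11)(3 6))^9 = (2 11)(3 6)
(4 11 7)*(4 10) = (4 11 7 10) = [0, 1, 2, 3, 11, 5, 6, 10, 8, 9, 4, 7]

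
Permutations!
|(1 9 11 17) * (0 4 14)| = |(0 4 14)(1 9 11 17)| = 12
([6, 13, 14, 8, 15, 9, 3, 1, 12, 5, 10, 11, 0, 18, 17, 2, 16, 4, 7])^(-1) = [12, 7, 15, 6, 17, 9, 0, 18, 3, 5, 10, 11, 8, 1, 2, 4, 16, 14, 13]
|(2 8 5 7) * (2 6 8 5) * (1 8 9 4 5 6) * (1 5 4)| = |(1 8 2 6 9)(5 7)| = 10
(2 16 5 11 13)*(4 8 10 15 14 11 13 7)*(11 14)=(2 16 5 13)(4 8 10 15 11 7)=[0, 1, 16, 3, 8, 13, 6, 4, 10, 9, 15, 7, 12, 2, 14, 11, 5]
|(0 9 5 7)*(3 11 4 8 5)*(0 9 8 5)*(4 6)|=14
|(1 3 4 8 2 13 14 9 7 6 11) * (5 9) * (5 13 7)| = 8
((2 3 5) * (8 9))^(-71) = (2 3 5)(8 9) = ((2 3 5)(8 9))^(-71)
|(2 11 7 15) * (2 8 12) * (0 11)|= |(0 11 7 15 8 12 2)|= 7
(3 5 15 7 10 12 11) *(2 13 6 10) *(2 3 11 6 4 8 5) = [0, 1, 13, 2, 8, 15, 10, 3, 5, 9, 12, 11, 6, 4, 14, 7] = (2 13 4 8 5 15 7 3)(6 10 12)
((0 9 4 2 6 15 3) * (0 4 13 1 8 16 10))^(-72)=((0 9 13 1 8 16 10)(2 6 15 3 4))^(-72)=(0 16 1 9 10 8 13)(2 3 6 4 15)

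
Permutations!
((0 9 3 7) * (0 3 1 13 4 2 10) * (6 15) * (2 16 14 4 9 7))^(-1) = (0 10 2 3 7)(1 9 13)(4 14 16)(6 15)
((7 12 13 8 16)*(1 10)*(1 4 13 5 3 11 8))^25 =(1 10 4 13)(3 7 11 12 8 5 16)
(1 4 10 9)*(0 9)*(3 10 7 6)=[9, 4, 2, 10, 7, 5, 3, 6, 8, 1, 0]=(0 9 1 4 7 6 3 10)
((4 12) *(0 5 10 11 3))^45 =((0 5 10 11 3)(4 12))^45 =(4 12)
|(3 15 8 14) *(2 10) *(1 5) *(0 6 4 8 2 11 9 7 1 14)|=20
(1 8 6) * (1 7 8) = [0, 1, 2, 3, 4, 5, 7, 8, 6] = (6 7 8)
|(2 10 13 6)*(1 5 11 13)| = 7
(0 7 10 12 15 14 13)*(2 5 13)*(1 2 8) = (0 7 10 12 15 14 8 1 2 5 13) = [7, 2, 5, 3, 4, 13, 6, 10, 1, 9, 12, 11, 15, 0, 8, 14]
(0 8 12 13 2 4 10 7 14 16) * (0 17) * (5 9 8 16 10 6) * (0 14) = [16, 1, 4, 3, 6, 9, 5, 0, 12, 8, 7, 11, 13, 2, 10, 15, 17, 14] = (0 16 17 14 10 7)(2 4 6 5 9 8 12 13)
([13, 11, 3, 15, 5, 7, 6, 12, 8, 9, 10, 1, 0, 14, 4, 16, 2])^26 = (0 7 4 13 12 5 14)(2 15)(3 16)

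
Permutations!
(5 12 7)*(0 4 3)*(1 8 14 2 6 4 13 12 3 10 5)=(0 13 12 7 1 8 14 2 6 4 10 5 3)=[13, 8, 6, 0, 10, 3, 4, 1, 14, 9, 5, 11, 7, 12, 2]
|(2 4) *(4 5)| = |(2 5 4)| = 3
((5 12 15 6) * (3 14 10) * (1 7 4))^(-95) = (1 7 4)(3 14 10)(5 12 15 6)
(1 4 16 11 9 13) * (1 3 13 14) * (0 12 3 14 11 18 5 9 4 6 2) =(0 12 3 13 14 1 6 2)(4 16 18 5 9 11) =[12, 6, 0, 13, 16, 9, 2, 7, 8, 11, 10, 4, 3, 14, 1, 15, 18, 17, 5]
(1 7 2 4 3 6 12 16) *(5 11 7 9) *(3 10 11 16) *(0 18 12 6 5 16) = (0 18 12 3 5)(1 9 16)(2 4 10 11 7) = [18, 9, 4, 5, 10, 0, 6, 2, 8, 16, 11, 7, 3, 13, 14, 15, 1, 17, 12]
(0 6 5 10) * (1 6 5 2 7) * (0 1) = (0 5 10 1 6 2 7) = [5, 6, 7, 3, 4, 10, 2, 0, 8, 9, 1]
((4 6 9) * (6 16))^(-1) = (4 9 6 16)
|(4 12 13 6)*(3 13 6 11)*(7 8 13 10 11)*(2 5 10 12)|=24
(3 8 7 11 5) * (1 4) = (1 4)(3 8 7 11 5) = [0, 4, 2, 8, 1, 3, 6, 11, 7, 9, 10, 5]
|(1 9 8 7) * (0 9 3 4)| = 7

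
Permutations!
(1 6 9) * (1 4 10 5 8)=(1 6 9 4 10 5 8)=[0, 6, 2, 3, 10, 8, 9, 7, 1, 4, 5]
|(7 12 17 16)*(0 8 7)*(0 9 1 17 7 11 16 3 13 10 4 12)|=13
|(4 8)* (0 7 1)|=6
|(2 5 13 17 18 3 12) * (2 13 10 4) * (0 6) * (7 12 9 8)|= |(0 6)(2 5 10 4)(3 9 8 7 12 13 17 18)|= 8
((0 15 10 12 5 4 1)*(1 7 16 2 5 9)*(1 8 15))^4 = (2 16 7 4 5)(8 9 12 10 15)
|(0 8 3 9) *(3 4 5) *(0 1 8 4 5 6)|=|(0 4 6)(1 8 5 3 9)|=15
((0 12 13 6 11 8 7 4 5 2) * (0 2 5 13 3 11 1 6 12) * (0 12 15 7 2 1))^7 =((0 12 3 11 8 2 1 6)(4 13 15 7))^7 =(0 6 1 2 8 11 3 12)(4 7 15 13)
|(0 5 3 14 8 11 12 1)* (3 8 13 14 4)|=6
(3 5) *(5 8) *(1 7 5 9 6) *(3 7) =(1 3 8 9 6)(5 7) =[0, 3, 2, 8, 4, 7, 1, 5, 9, 6]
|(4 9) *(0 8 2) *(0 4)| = |(0 8 2 4 9)| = 5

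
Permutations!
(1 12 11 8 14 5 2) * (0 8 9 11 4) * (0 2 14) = (0 8)(1 12 4 2)(5 14)(9 11) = [8, 12, 1, 3, 2, 14, 6, 7, 0, 11, 10, 9, 4, 13, 5]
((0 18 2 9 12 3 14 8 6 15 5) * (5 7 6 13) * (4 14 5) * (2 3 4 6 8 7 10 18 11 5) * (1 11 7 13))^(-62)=(0 11 8)(1 7 5)(2 14 10 9 13 18 12 6 3 4 15)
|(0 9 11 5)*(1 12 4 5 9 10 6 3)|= 8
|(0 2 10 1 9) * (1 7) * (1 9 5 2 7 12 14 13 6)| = 24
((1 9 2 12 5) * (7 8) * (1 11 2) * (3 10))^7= (1 9)(2 11 5 12)(3 10)(7 8)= ((1 9)(2 12 5 11)(3 10)(7 8))^7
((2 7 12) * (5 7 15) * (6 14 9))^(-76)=((2 15 5 7 12)(6 14 9))^(-76)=(2 12 7 5 15)(6 9 14)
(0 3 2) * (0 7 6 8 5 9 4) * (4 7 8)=[3, 1, 8, 2, 0, 9, 4, 6, 5, 7]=(0 3 2 8 5 9 7 6 4)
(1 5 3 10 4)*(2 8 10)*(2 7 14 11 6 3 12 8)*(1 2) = [0, 5, 1, 7, 2, 12, 3, 14, 10, 9, 4, 6, 8, 13, 11] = (1 5 12 8 10 4 2)(3 7 14 11 6)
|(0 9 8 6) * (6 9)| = 2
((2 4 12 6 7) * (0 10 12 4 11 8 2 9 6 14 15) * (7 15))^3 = ((0 10 12 14 7 9 6 15)(2 11 8))^3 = (0 14 6 10 7 15 12 9)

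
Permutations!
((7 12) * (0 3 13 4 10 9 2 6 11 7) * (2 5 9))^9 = (0 12 7 11 6 2 10 4 13 3)(5 9)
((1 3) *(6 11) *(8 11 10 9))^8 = (6 8 10 11 9)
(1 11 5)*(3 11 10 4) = (1 10 4 3 11 5) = [0, 10, 2, 11, 3, 1, 6, 7, 8, 9, 4, 5]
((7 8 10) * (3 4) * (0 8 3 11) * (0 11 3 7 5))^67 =(11)(0 5 10 8)(3 4)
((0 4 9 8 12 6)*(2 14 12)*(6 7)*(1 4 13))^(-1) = (0 6 7 12 14 2 8 9 4 1 13)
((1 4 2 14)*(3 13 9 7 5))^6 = (1 2)(3 13 9 7 5)(4 14)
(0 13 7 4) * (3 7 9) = (0 13 9 3 7 4) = [13, 1, 2, 7, 0, 5, 6, 4, 8, 3, 10, 11, 12, 9]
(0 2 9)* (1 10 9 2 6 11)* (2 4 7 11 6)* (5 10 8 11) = (0 2 4 7 5 10 9)(1 8 11) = [2, 8, 4, 3, 7, 10, 6, 5, 11, 0, 9, 1]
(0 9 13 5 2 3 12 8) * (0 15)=(0 9 13 5 2 3 12 8 15)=[9, 1, 3, 12, 4, 2, 6, 7, 15, 13, 10, 11, 8, 5, 14, 0]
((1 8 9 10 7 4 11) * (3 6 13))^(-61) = (1 9 7 11 8 10 4)(3 13 6)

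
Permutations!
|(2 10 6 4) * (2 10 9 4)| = 5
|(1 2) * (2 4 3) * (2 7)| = |(1 4 3 7 2)| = 5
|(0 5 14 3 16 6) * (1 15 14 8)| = 9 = |(0 5 8 1 15 14 3 16 6)|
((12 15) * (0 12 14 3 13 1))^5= ((0 12 15 14 3 13 1))^5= (0 13 14 12 1 3 15)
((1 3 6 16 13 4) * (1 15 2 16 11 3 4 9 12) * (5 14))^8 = (16)(3 11 6)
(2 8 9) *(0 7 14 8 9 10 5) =(0 7 14 8 10 5)(2 9) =[7, 1, 9, 3, 4, 0, 6, 14, 10, 2, 5, 11, 12, 13, 8]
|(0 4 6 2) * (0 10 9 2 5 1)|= 15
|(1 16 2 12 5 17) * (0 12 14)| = |(0 12 5 17 1 16 2 14)| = 8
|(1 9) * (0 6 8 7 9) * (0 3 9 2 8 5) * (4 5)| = |(0 6 4 5)(1 3 9)(2 8 7)| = 12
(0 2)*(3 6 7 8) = [2, 1, 0, 6, 4, 5, 7, 8, 3] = (0 2)(3 6 7 8)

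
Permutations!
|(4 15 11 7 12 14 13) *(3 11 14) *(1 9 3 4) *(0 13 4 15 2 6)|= |(0 13 1 9 3 11 7 12 15 14 4 2 6)|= 13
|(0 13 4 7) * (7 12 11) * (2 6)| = |(0 13 4 12 11 7)(2 6)| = 6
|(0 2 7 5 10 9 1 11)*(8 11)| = 9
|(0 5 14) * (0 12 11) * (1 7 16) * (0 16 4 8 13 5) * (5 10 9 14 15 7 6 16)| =33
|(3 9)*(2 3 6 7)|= |(2 3 9 6 7)|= 5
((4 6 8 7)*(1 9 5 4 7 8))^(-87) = (1 4 9 6 5)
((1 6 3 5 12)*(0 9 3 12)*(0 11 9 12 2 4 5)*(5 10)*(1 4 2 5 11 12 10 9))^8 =(0 9 12 6 11)(1 10 3 4 5)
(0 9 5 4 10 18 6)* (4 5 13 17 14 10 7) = (0 9 13 17 14 10 18 6)(4 7) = [9, 1, 2, 3, 7, 5, 0, 4, 8, 13, 18, 11, 12, 17, 10, 15, 16, 14, 6]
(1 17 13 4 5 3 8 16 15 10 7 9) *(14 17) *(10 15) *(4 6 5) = (1 14 17 13 6 5 3 8 16 10 7 9) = [0, 14, 2, 8, 4, 3, 5, 9, 16, 1, 7, 11, 12, 6, 17, 15, 10, 13]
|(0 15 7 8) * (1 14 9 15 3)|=|(0 3 1 14 9 15 7 8)|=8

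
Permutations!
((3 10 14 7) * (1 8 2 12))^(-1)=((1 8 2 12)(3 10 14 7))^(-1)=(1 12 2 8)(3 7 14 10)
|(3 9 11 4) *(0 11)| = |(0 11 4 3 9)| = 5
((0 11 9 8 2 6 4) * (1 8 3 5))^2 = ((0 11 9 3 5 1 8 2 6 4))^2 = (0 9 5 8 6)(1 2 4 11 3)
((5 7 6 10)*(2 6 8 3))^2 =((2 6 10 5 7 8 3))^2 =(2 10 7 3 6 5 8)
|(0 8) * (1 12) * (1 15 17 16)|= 10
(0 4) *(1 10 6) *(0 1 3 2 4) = [0, 10, 4, 2, 1, 5, 3, 7, 8, 9, 6] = (1 10 6 3 2 4)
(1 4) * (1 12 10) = (1 4 12 10) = [0, 4, 2, 3, 12, 5, 6, 7, 8, 9, 1, 11, 10]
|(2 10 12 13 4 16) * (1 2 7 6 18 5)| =|(1 2 10 12 13 4 16 7 6 18 5)| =11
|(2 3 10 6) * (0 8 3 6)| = 4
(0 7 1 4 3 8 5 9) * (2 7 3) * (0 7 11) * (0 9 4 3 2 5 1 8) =(0 2 11 9 7 8 1 3)(4 5) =[2, 3, 11, 0, 5, 4, 6, 8, 1, 7, 10, 9]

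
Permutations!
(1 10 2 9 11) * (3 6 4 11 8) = (1 10 2 9 8 3 6 4 11) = [0, 10, 9, 6, 11, 5, 4, 7, 3, 8, 2, 1]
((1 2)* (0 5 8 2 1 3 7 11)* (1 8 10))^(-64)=(0 11 7 3 2 8 1 10 5)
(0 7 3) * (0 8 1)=(0 7 3 8 1)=[7, 0, 2, 8, 4, 5, 6, 3, 1]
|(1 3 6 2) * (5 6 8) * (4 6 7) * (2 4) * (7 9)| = 14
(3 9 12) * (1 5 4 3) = (1 5 4 3 9 12) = [0, 5, 2, 9, 3, 4, 6, 7, 8, 12, 10, 11, 1]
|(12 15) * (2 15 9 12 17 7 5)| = 10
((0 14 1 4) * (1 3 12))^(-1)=((0 14 3 12 1 4))^(-1)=(0 4 1 12 3 14)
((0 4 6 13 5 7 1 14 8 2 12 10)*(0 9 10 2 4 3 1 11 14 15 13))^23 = ((0 3 1 15 13 5 7 11 14 8 4 6)(2 12)(9 10))^23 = (0 6 4 8 14 11 7 5 13 15 1 3)(2 12)(9 10)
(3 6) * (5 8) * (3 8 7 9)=[0, 1, 2, 6, 4, 7, 8, 9, 5, 3]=(3 6 8 5 7 9)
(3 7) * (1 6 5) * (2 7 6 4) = (1 4 2 7 3 6 5) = [0, 4, 7, 6, 2, 1, 5, 3]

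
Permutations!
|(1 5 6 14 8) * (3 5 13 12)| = |(1 13 12 3 5 6 14 8)| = 8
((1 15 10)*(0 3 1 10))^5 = (0 3 1 15)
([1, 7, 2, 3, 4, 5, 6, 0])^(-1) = (0 7 1)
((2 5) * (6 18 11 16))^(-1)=((2 5)(6 18 11 16))^(-1)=(2 5)(6 16 11 18)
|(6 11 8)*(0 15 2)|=|(0 15 2)(6 11 8)|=3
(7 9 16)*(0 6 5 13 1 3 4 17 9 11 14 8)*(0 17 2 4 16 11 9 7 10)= [6, 3, 4, 16, 2, 13, 5, 9, 17, 11, 0, 14, 12, 1, 8, 15, 10, 7]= (0 6 5 13 1 3 16 10)(2 4)(7 9 11 14 8 17)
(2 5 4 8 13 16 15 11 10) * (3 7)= (2 5 4 8 13 16 15 11 10)(3 7)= [0, 1, 5, 7, 8, 4, 6, 3, 13, 9, 2, 10, 12, 16, 14, 11, 15]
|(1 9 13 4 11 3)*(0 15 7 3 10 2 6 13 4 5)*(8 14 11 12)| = |(0 15 7 3 1 9 4 12 8 14 11 10 2 6 13 5)| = 16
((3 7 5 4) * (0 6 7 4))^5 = ((0 6 7 5)(3 4))^5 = (0 6 7 5)(3 4)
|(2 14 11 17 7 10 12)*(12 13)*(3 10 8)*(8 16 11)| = 28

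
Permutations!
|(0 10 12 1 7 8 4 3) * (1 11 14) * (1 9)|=11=|(0 10 12 11 14 9 1 7 8 4 3)|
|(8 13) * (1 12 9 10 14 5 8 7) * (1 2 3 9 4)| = |(1 12 4)(2 3 9 10 14 5 8 13 7)| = 9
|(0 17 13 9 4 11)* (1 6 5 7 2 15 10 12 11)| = 14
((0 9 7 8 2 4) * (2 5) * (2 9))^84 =(9)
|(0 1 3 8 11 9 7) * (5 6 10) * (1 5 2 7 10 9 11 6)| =|(11)(0 5 1 3 8 6 9 10 2 7)| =10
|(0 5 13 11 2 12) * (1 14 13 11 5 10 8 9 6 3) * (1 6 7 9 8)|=18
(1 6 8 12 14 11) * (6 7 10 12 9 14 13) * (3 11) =(1 7 10 12 13 6 8 9 14 3 11) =[0, 7, 2, 11, 4, 5, 8, 10, 9, 14, 12, 1, 13, 6, 3]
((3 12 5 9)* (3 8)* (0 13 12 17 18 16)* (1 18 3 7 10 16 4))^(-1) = (0 16 10 7 8 9 5 12 13)(1 4 18)(3 17)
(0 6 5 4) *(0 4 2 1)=(0 6 5 2 1)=[6, 0, 1, 3, 4, 2, 5]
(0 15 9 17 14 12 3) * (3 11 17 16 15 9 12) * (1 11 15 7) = [9, 11, 2, 0, 4, 5, 6, 1, 8, 16, 10, 17, 15, 13, 3, 12, 7, 14] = (0 9 16 7 1 11 17 14 3)(12 15)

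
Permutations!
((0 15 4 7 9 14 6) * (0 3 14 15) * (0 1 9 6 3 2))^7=(0 2 6 7 4 15 9 1)(3 14)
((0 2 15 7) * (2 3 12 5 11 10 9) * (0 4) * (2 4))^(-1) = (0 4 9 10 11 5 12 3)(2 7 15)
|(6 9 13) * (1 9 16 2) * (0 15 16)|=8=|(0 15 16 2 1 9 13 6)|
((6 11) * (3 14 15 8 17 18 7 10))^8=((3 14 15 8 17 18 7 10)(6 11))^8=(18)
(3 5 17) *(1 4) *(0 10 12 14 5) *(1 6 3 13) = [10, 4, 2, 0, 6, 17, 3, 7, 8, 9, 12, 11, 14, 1, 5, 15, 16, 13] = (0 10 12 14 5 17 13 1 4 6 3)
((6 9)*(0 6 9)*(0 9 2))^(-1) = ((0 6 9 2))^(-1) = (0 2 9 6)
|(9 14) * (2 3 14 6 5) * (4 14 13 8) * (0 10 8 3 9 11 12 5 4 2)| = |(0 10 8 2 9 6 4 14 11 12 5)(3 13)| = 22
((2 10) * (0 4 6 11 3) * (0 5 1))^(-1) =(0 1 5 3 11 6 4)(2 10) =((0 4 6 11 3 5 1)(2 10))^(-1)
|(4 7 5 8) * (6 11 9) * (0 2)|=|(0 2)(4 7 5 8)(6 11 9)|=12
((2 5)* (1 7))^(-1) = ((1 7)(2 5))^(-1) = (1 7)(2 5)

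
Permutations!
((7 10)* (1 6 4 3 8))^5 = ((1 6 4 3 8)(7 10))^5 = (7 10)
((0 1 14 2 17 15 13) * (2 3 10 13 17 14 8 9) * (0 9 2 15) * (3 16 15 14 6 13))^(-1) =(0 17 15 16 14 9 13 6 2 8 1)(3 10)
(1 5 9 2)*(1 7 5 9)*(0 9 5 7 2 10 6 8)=(0 9 10 6 8)(1 5)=[9, 5, 2, 3, 4, 1, 8, 7, 0, 10, 6]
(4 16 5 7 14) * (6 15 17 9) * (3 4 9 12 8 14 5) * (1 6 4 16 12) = (1 6 15 17)(3 16)(4 12 8 14 9)(5 7) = [0, 6, 2, 16, 12, 7, 15, 5, 14, 4, 10, 11, 8, 13, 9, 17, 3, 1]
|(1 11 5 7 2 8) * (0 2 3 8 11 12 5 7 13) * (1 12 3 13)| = 5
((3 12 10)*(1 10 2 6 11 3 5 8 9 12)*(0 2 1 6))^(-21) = (0 2)(1 8)(5 12)(9 10)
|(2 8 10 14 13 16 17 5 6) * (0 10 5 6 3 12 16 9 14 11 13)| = |(0 10 11 13 9 14)(2 8 5 3 12 16 17 6)| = 24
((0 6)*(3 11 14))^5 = (0 6)(3 14 11)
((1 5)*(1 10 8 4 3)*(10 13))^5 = (1 4 10 5 3 8 13)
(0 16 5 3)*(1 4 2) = (0 16 5 3)(1 4 2) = [16, 4, 1, 0, 2, 3, 6, 7, 8, 9, 10, 11, 12, 13, 14, 15, 5]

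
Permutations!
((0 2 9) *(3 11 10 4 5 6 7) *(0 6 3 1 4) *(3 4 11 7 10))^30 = ((0 2 9 6 10)(1 11 3 7)(4 5))^30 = (1 3)(7 11)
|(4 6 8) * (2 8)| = |(2 8 4 6)| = 4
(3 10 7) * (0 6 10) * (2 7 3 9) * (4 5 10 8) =(0 6 8 4 5 10 3)(2 7 9) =[6, 1, 7, 0, 5, 10, 8, 9, 4, 2, 3]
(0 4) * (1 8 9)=[4, 8, 2, 3, 0, 5, 6, 7, 9, 1]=(0 4)(1 8 9)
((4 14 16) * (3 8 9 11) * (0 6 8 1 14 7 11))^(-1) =((0 6 8 9)(1 14 16 4 7 11 3))^(-1) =(0 9 8 6)(1 3 11 7 4 16 14)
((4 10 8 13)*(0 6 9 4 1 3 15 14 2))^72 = (15)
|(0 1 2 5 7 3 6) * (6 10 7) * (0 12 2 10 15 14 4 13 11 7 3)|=|(0 1 10 3 15 14 4 13 11 7)(2 5 6 12)|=20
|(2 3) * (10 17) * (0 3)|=6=|(0 3 2)(10 17)|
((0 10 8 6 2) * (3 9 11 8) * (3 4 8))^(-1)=((0 10 4 8 6 2)(3 9 11))^(-1)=(0 2 6 8 4 10)(3 11 9)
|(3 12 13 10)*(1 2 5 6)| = 4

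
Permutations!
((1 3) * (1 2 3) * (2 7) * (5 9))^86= (9)(2 7 3)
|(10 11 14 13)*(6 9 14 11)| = |(6 9 14 13 10)| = 5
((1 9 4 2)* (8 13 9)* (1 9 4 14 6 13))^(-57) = (1 8)(2 6)(4 14)(9 13)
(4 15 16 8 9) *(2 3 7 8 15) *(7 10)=(2 3 10 7 8 9 4)(15 16)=[0, 1, 3, 10, 2, 5, 6, 8, 9, 4, 7, 11, 12, 13, 14, 16, 15]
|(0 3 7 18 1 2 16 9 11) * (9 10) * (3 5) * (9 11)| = 10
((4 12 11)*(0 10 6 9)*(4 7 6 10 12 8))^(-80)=(0 6 11)(7 12 9)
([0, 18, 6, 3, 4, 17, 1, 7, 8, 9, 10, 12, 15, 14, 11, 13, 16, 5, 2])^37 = (1 18 2 6)(5 17)(11 15 14 12 13)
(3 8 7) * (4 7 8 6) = (8)(3 6 4 7) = [0, 1, 2, 6, 7, 5, 4, 3, 8]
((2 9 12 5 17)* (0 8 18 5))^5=(0 2 18 12 17 8 9 5)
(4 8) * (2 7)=[0, 1, 7, 3, 8, 5, 6, 2, 4]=(2 7)(4 8)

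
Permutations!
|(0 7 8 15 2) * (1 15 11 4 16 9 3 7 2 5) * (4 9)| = 30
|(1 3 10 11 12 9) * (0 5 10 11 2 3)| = 9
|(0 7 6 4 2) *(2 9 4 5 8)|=6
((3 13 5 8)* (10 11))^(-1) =(3 8 5 13)(10 11)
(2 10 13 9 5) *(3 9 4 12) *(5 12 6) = (2 10 13 4 6 5)(3 9 12) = [0, 1, 10, 9, 6, 2, 5, 7, 8, 12, 13, 11, 3, 4]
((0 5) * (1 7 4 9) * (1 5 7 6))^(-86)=(0 5 9 4 7)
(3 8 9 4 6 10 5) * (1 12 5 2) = (1 12 5 3 8 9 4 6 10 2) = [0, 12, 1, 8, 6, 3, 10, 7, 9, 4, 2, 11, 5]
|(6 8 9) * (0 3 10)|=3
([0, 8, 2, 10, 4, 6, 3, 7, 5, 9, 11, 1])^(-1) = [0, 11, 2, 6, 4, 8, 5, 7, 1, 9, 3, 10]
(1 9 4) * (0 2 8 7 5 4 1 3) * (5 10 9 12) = [2, 12, 8, 0, 3, 4, 6, 10, 7, 1, 9, 11, 5] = (0 2 8 7 10 9 1 12 5 4 3)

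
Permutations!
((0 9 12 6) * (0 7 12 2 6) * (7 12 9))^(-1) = (0 12 6 2 9 7)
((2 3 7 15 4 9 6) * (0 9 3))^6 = (0 6)(2 9)(3 15)(4 7)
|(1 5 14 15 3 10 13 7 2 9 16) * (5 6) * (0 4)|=12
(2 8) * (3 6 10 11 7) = (2 8)(3 6 10 11 7) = [0, 1, 8, 6, 4, 5, 10, 3, 2, 9, 11, 7]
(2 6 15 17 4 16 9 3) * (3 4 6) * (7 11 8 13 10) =[0, 1, 3, 2, 16, 5, 15, 11, 13, 4, 7, 8, 12, 10, 14, 17, 9, 6] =(2 3)(4 16 9)(6 15 17)(7 11 8 13 10)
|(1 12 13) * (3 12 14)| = 5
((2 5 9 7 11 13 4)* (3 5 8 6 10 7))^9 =(2 8 6 10 7 11 13 4)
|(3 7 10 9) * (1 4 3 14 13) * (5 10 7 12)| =9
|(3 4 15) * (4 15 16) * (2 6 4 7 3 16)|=12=|(2 6 4)(3 15 16 7)|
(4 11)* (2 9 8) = [0, 1, 9, 3, 11, 5, 6, 7, 2, 8, 10, 4] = (2 9 8)(4 11)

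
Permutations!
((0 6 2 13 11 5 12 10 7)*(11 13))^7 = (13)(0 7 10 12 5 11 2 6)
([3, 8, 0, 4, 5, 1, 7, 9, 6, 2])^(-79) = [3, 8, 0, 4, 5, 1, 7, 9, 6, 2]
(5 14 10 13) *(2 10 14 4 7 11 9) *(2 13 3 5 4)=(14)(2 10 3 5)(4 7 11 9 13)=[0, 1, 10, 5, 7, 2, 6, 11, 8, 13, 3, 9, 12, 4, 14]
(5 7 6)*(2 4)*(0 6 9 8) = (0 6 5 7 9 8)(2 4) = [6, 1, 4, 3, 2, 7, 5, 9, 0, 8]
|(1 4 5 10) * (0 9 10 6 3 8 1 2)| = 12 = |(0 9 10 2)(1 4 5 6 3 8)|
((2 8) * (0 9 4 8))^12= ((0 9 4 8 2))^12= (0 4 2 9 8)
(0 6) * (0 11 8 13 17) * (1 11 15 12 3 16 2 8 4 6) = (0 1 11 4 6 15 12 3 16 2 8 13 17) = [1, 11, 8, 16, 6, 5, 15, 7, 13, 9, 10, 4, 3, 17, 14, 12, 2, 0]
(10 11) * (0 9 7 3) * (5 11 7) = (0 9 5 11 10 7 3) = [9, 1, 2, 0, 4, 11, 6, 3, 8, 5, 7, 10]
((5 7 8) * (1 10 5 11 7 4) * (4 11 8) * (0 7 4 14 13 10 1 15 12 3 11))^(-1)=(0 5 10 13 14 7)(3 12 15 4 11)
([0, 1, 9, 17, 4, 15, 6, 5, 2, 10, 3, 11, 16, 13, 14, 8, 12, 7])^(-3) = (2 5 3)(7 10 8)(9 15 17)(12 16)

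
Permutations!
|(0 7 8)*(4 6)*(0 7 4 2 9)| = |(0 4 6 2 9)(7 8)| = 10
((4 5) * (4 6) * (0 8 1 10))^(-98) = (0 1)(4 5 6)(8 10)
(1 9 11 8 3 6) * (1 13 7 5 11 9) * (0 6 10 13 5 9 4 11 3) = (0 6 5 3 10 13 7 9 4 11 8) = [6, 1, 2, 10, 11, 3, 5, 9, 0, 4, 13, 8, 12, 7]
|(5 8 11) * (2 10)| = |(2 10)(5 8 11)| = 6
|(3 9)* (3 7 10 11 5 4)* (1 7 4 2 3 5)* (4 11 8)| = 10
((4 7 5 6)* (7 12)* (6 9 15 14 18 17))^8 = ((4 12 7 5 9 15 14 18 17 6))^8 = (4 17 14 9 7)(5 12 6 18 15)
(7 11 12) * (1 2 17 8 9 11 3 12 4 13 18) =(1 2 17 8 9 11 4 13 18)(3 12 7) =[0, 2, 17, 12, 13, 5, 6, 3, 9, 11, 10, 4, 7, 18, 14, 15, 16, 8, 1]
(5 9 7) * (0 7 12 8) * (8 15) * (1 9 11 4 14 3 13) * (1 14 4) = (0 7 5 11 1 9 12 15 8)(3 13 14) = [7, 9, 2, 13, 4, 11, 6, 5, 0, 12, 10, 1, 15, 14, 3, 8]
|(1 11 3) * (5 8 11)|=5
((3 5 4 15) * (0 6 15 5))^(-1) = (0 3 15 6)(4 5)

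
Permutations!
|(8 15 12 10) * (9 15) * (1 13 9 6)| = |(1 13 9 15 12 10 8 6)| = 8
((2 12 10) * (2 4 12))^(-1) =(4 10 12)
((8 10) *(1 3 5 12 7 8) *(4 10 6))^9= (12)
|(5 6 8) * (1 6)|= 4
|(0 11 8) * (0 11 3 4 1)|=|(0 3 4 1)(8 11)|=4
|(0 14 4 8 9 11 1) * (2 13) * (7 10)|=14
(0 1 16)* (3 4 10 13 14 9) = (0 1 16)(3 4 10 13 14 9) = [1, 16, 2, 4, 10, 5, 6, 7, 8, 3, 13, 11, 12, 14, 9, 15, 0]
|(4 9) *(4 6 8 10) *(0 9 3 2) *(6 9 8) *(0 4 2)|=6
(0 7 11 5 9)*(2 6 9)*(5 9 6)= (0 7 11 9)(2 5)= [7, 1, 5, 3, 4, 2, 6, 11, 8, 0, 10, 9]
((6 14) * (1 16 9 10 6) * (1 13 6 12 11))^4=((1 16 9 10 12 11)(6 14 13))^4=(1 12 9)(6 14 13)(10 16 11)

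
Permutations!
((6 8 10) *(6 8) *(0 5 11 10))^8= (0 10 5 8 11)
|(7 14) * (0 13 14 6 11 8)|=7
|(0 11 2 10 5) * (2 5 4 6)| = |(0 11 5)(2 10 4 6)| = 12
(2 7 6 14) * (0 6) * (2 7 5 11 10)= (0 6 14 7)(2 5 11 10)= [6, 1, 5, 3, 4, 11, 14, 0, 8, 9, 2, 10, 12, 13, 7]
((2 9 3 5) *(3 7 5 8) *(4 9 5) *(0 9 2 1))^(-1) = (0 1 5 2 4 7 9)(3 8)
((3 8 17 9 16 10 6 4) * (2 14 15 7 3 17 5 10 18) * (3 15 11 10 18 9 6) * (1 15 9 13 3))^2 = (1 7 16 3 5 2 11)(4 6 17)(8 18 14 10 15 9 13)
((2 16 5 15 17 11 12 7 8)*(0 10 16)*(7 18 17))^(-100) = (18)(0 15)(2 5)(7 10)(8 16)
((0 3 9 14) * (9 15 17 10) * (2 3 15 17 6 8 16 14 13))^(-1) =(0 14 16 8 6 15)(2 13 9 10 17 3)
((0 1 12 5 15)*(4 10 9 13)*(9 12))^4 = (0 4 15 13 5 9 12 1 10)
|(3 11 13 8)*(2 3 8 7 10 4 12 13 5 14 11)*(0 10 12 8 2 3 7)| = |(0 10 4 8 2 7 12 13)(5 14 11)| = 24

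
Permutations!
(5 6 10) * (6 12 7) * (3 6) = (3 6 10 5 12 7) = [0, 1, 2, 6, 4, 12, 10, 3, 8, 9, 5, 11, 7]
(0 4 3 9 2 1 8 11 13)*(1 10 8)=[4, 1, 10, 9, 3, 5, 6, 7, 11, 2, 8, 13, 12, 0]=(0 4 3 9 2 10 8 11 13)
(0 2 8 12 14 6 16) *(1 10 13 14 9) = (0 2 8 12 9 1 10 13 14 6 16) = [2, 10, 8, 3, 4, 5, 16, 7, 12, 1, 13, 11, 9, 14, 6, 15, 0]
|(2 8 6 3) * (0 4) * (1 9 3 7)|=14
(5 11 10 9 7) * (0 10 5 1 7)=(0 10 9)(1 7)(5 11)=[10, 7, 2, 3, 4, 11, 6, 1, 8, 0, 9, 5]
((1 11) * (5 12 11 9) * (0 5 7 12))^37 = ((0 5)(1 9 7 12 11))^37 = (0 5)(1 7 11 9 12)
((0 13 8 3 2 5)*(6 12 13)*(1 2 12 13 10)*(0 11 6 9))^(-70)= ((0 9)(1 2 5 11 6 13 8 3 12 10))^(-70)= (13)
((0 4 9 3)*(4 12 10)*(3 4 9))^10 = ((0 12 10 9 4 3))^10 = (0 4 10)(3 9 12)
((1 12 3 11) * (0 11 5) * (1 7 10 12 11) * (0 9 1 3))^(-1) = ((0 3 5 9 1 11 7 10 12))^(-1) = (0 12 10 7 11 1 9 5 3)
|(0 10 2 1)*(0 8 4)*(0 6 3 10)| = |(1 8 4 6 3 10 2)| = 7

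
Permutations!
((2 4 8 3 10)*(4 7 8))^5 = (10)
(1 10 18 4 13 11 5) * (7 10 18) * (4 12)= (1 18 12 4 13 11 5)(7 10)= [0, 18, 2, 3, 13, 1, 6, 10, 8, 9, 7, 5, 4, 11, 14, 15, 16, 17, 12]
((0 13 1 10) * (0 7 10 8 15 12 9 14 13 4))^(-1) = ((0 4)(1 8 15 12 9 14 13)(7 10))^(-1) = (0 4)(1 13 14 9 12 15 8)(7 10)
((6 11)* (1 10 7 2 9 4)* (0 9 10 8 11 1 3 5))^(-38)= ((0 9 4 3 5)(1 8 11 6)(2 10 7))^(-38)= (0 4 5 9 3)(1 11)(2 10 7)(6 8)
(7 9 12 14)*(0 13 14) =(0 13 14 7 9 12) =[13, 1, 2, 3, 4, 5, 6, 9, 8, 12, 10, 11, 0, 14, 7]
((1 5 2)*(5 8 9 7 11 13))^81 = ((1 8 9 7 11 13 5 2))^81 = (1 8 9 7 11 13 5 2)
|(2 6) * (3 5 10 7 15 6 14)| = |(2 14 3 5 10 7 15 6)| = 8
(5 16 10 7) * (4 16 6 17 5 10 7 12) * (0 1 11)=(0 1 11)(4 16 7 10 12)(5 6 17)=[1, 11, 2, 3, 16, 6, 17, 10, 8, 9, 12, 0, 4, 13, 14, 15, 7, 5]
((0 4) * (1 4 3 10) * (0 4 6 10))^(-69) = ((0 3)(1 6 10))^(-69) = (10)(0 3)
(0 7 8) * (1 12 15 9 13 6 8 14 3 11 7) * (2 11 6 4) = (0 1 12 15 9 13 4 2 11 7 14 3 6 8) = [1, 12, 11, 6, 2, 5, 8, 14, 0, 13, 10, 7, 15, 4, 3, 9]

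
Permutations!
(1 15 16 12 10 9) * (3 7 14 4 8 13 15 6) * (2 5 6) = (1 2 5 6 3 7 14 4 8 13 15 16 12 10 9) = [0, 2, 5, 7, 8, 6, 3, 14, 13, 1, 9, 11, 10, 15, 4, 16, 12]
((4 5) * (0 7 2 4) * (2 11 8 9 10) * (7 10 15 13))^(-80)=((0 10 2 4 5)(7 11 8 9 15 13))^(-80)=(7 15 8)(9 11 13)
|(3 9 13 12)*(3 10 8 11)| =7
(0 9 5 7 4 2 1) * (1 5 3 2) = (0 9 3 2 5 7 4 1) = [9, 0, 5, 2, 1, 7, 6, 4, 8, 3]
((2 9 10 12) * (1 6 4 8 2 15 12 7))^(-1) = (1 7 10 9 2 8 4 6)(12 15)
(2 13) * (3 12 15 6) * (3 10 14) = (2 13)(3 12 15 6 10 14) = [0, 1, 13, 12, 4, 5, 10, 7, 8, 9, 14, 11, 15, 2, 3, 6]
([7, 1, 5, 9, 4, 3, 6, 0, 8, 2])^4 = [0, 1, 2, 3, 4, 5, 6, 7, 8, 9]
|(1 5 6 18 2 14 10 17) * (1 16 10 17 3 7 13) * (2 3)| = 35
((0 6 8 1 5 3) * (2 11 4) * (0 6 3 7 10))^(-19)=((0 3 6 8 1 5 7 10)(2 11 4))^(-19)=(0 5 6 10 1 3 7 8)(2 4 11)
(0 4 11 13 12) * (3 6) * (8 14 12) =(0 4 11 13 8 14 12)(3 6) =[4, 1, 2, 6, 11, 5, 3, 7, 14, 9, 10, 13, 0, 8, 12]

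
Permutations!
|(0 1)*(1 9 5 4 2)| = 6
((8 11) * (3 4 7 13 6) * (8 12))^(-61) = ((3 4 7 13 6)(8 11 12))^(-61) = (3 6 13 7 4)(8 12 11)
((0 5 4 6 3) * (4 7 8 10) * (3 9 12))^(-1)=((0 5 7 8 10 4 6 9 12 3))^(-1)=(0 3 12 9 6 4 10 8 7 5)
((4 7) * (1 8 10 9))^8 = (10)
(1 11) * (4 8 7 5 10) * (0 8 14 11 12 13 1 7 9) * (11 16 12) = (0 8 9)(1 11 7 5 10 4 14 16 12 13) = [8, 11, 2, 3, 14, 10, 6, 5, 9, 0, 4, 7, 13, 1, 16, 15, 12]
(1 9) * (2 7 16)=[0, 9, 7, 3, 4, 5, 6, 16, 8, 1, 10, 11, 12, 13, 14, 15, 2]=(1 9)(2 7 16)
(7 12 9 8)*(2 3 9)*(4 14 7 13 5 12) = (2 3 9 8 13 5 12)(4 14 7) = [0, 1, 3, 9, 14, 12, 6, 4, 13, 8, 10, 11, 2, 5, 7]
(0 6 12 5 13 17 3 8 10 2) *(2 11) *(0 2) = (0 6 12 5 13 17 3 8 10 11) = [6, 1, 2, 8, 4, 13, 12, 7, 10, 9, 11, 0, 5, 17, 14, 15, 16, 3]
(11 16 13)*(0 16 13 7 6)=(0 16 7 6)(11 13)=[16, 1, 2, 3, 4, 5, 0, 6, 8, 9, 10, 13, 12, 11, 14, 15, 7]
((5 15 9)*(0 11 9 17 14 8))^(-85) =(0 5 14 11 15 8 9 17)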